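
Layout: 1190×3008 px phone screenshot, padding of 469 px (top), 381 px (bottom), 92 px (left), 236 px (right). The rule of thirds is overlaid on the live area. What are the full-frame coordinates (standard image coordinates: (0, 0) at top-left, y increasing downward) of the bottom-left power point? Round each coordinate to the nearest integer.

Content width = 1190 − 92 − 236 = 862 px; content height = 3008 − 469 − 381 = 2158 px.
Bottom-left is one-third across and two-thirds down within the live area.
x = 92 + 1 × 862/3 = 92 + 287.33 ≈ 379
y = 469 + 2 × 2158/3 = 469 + 1438.67 ≈ 1908

x = 379 px, y = 1908 px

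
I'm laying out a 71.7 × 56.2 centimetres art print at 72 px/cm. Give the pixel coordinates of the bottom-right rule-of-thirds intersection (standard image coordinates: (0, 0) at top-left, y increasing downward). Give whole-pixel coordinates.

(3442, 2698)

In pixels the canvas is 71.7 × 72 = 5162.4 wide and 56.2 × 72 = 4046.4 tall.
The bottom-right point is two-thirds across and two-thirds down:
x = 2 × 5162.4/3 ≈ 3442; y = 2 × 4046.4/3 ≈ 2698.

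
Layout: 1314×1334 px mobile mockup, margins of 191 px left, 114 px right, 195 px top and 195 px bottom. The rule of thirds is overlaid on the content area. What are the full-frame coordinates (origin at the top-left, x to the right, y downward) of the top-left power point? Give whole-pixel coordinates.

Content width = 1314 − 191 − 114 = 1009 px; content height = 1334 − 195 − 195 = 944 px.
Top-left is one-third across and one-third down within the content area.
x = 191 + 1 × 1009/3 = 191 + 336.33 ≈ 527
y = 195 + 1 × 944/3 = 195 + 314.67 ≈ 510

x = 527 px, y = 510 px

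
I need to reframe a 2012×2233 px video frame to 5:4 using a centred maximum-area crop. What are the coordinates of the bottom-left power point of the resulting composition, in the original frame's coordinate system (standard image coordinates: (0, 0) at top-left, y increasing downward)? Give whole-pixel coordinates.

2012/2233 < 5/4, so the 5:4 crop keeps the full width 2012 and trims height to 2012 × 4/5 = 1609.60 px.
Top offset = (2233 − 1609.60)/2 = 311.70 px; left offset = 0.
Bottom-left is one-third across and two-thirds down within the crop:
x = 0.00 + 1 × 2012.00/3 ≈ 671; y = 311.70 + 2 × 1609.60/3 ≈ 1385.

x = 671 px, y = 1385 px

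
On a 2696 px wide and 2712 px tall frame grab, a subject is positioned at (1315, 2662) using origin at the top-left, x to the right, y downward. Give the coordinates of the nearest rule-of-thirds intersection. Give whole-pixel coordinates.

x = 899 px, y = 1808 px

Third lines: x ∈ {899, 1797}, y ∈ {904, 1808}.
1315 is closer to x = 899; 2662 is closer to y = 1808.
So the nearest intersection is the lower-left power point.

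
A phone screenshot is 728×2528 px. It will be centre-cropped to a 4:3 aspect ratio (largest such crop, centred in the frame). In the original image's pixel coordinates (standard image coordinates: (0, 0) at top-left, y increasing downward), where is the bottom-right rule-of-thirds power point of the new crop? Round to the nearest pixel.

728/2528 < 4/3, so the 4:3 crop keeps the full width 728 and trims height to 728 × 3/4 = 546.00 px.
Top offset = (2528 − 546.00)/2 = 991.00 px; left offset = 0.
Bottom-right is two-thirds across and two-thirds down within the crop:
x = 0.00 + 2 × 728.00/3 ≈ 485; y = 991.00 + 2 × 546.00/3 ≈ 1355.

x = 485 px, y = 1355 px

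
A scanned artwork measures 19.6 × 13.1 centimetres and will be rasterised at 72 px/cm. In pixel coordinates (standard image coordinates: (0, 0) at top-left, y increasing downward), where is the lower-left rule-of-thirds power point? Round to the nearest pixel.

In pixels the canvas is 19.6 × 72 = 1411.2 wide and 13.1 × 72 = 943.2 tall.
The lower-left point is one-third across and two-thirds down:
x = 1 × 1411.2/3 ≈ 470; y = 2 × 943.2/3 ≈ 629.

(470, 629)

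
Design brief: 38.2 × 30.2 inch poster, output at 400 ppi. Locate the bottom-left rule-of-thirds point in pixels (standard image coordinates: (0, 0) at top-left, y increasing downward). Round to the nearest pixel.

In pixels the canvas is 38.2 × 400 = 15280 wide and 30.2 × 400 = 12080 tall.
The bottom-left point is one-third across and two-thirds down:
x = 1 × 15280/3 ≈ 5093; y = 2 × 12080/3 ≈ 8053.

x = 5093 px, y = 8053 px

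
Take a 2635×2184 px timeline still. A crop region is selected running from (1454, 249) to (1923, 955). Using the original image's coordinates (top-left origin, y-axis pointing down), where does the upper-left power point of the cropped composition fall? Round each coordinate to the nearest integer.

Crop width = 1923 − 1454 = 469 px; one third is 156.33 px.
Crop height = 955 − 249 = 706 px; one third is 235.33 px.
The upper-left point is one-third across and one-third down within the crop:
x = 1454 + 1 × 156.33 ≈ 1610; y = 249 + 1 × 235.33 ≈ 484.

(1610, 484)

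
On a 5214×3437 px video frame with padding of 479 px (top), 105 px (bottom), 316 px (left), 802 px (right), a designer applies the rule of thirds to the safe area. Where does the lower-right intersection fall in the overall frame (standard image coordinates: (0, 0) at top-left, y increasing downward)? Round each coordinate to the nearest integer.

(3047, 2381)

Content width = 5214 − 316 − 802 = 4096 px; content height = 3437 − 479 − 105 = 2853 px.
Lower-right is two-thirds across and two-thirds down within the safe area.
x = 316 + 2 × 4096/3 = 316 + 2730.67 ≈ 3047
y = 479 + 2 × 2853/3 = 479 + 1902.00 ≈ 2381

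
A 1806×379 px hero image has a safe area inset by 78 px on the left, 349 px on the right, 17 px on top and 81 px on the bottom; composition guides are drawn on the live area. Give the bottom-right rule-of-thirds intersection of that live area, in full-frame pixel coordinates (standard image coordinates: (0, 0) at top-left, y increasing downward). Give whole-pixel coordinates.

x = 997 px, y = 204 px

Content width = 1806 − 78 − 349 = 1379 px; content height = 379 − 17 − 81 = 281 px.
Bottom-right is two-thirds across and two-thirds down within the live area.
x = 78 + 2 × 1379/3 = 78 + 919.33 ≈ 997
y = 17 + 2 × 281/3 = 17 + 187.33 ≈ 204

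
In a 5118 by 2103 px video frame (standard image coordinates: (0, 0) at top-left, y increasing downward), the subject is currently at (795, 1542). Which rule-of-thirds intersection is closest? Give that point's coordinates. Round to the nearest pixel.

Third lines: x ∈ {1706, 3412}, y ∈ {701, 1402}.
795 is closer to x = 1706; 1542 is closer to y = 1402.
So the nearest intersection is the lower-left power point.

(1706, 1402)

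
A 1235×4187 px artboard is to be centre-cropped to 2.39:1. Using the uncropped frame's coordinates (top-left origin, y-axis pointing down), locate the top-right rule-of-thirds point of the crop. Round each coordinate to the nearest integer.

1235/4187 < 2.39/1, so the 2.39:1 crop keeps the full width 1235 and trims height to 1235 × 1/2.39 = 516.74 px.
Top offset = (4187 − 516.74)/2 = 1835.13 px; left offset = 0.
Top-right is two-thirds across and one-third down within the crop:
x = 0.00 + 2 × 1235.00/3 ≈ 823; y = 1835.13 + 1 × 516.74/3 ≈ 2007.

(823, 2007)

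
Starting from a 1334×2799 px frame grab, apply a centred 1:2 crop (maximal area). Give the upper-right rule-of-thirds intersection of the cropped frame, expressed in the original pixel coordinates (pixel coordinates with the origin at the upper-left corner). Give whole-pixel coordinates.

x = 889 px, y = 955 px

1334/2799 < 1/2, so the 1:2 crop keeps the full width 1334 and trims height to 1334 × 2/1 = 2668.00 px.
Top offset = (2799 − 2668.00)/2 = 65.50 px; left offset = 0.
Upper-right is two-thirds across and one-third down within the crop:
x = 0.00 + 2 × 1334.00/3 ≈ 889; y = 65.50 + 1 × 2668.00/3 ≈ 955.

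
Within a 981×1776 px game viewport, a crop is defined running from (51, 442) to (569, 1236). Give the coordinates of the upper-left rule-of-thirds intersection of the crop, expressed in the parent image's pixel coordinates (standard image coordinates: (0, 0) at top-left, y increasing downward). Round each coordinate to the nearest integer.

(224, 707)

Crop width = 569 − 51 = 518 px; one third is 172.67 px.
Crop height = 1236 − 442 = 794 px; one third is 264.67 px.
The upper-left point is one-third across and one-third down within the crop:
x = 51 + 1 × 172.67 ≈ 224; y = 442 + 1 × 264.67 ≈ 707.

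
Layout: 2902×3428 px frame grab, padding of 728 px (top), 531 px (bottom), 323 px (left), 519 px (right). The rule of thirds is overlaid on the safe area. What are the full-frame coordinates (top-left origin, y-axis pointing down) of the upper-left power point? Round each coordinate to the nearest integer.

x = 1010 px, y = 1451 px

Content width = 2902 − 323 − 519 = 2060 px; content height = 3428 − 728 − 531 = 2169 px.
Upper-left is one-third across and one-third down within the safe area.
x = 323 + 1 × 2060/3 = 323 + 686.67 ≈ 1010
y = 728 + 1 × 2169/3 = 728 + 723.00 ≈ 1451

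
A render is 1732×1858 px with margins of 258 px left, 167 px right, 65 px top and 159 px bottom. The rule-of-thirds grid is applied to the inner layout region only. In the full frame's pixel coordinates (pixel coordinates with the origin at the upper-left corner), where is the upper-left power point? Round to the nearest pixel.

Content width = 1732 − 258 − 167 = 1307 px; content height = 1858 − 65 − 159 = 1634 px.
Upper-left is one-third across and one-third down within the inner layout region.
x = 258 + 1 × 1307/3 = 258 + 435.67 ≈ 694
y = 65 + 1 × 1634/3 = 65 + 544.67 ≈ 610

x = 694 px, y = 610 px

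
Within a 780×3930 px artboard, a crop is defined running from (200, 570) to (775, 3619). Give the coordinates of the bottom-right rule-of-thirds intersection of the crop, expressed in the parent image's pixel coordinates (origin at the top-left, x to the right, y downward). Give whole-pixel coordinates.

x = 583 px, y = 2603 px

Crop width = 775 − 200 = 575 px; one third is 191.67 px.
Crop height = 3619 − 570 = 3049 px; one third is 1016.33 px.
The bottom-right point is two-thirds across and two-thirds down within the crop:
x = 200 + 2 × 191.67 ≈ 583; y = 570 + 2 × 1016.33 ≈ 2603.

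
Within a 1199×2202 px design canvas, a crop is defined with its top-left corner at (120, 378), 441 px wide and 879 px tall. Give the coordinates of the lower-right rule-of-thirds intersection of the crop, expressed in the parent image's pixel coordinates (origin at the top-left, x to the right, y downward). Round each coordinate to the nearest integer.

One third of the crop width 441 is 147.00 px.
One third of the crop height 879 is 293.00 px.
The lower-right point is two-thirds across and two-thirds down within the crop:
x = 120 + 2 × 147.00 ≈ 414; y = 378 + 2 × 293.00 ≈ 964.

x = 414 px, y = 964 px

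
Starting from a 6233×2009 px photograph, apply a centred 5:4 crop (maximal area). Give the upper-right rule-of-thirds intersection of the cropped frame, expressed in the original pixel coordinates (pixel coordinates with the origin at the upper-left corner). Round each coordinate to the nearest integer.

(3535, 670)

6233/2009 > 5/4, so the 5:4 crop keeps the full height 2009 and trims width to 2009 × 5/4 = 2511.25 px.
Left offset = (6233 − 2511.25)/2 = 1860.88 px; top offset = 0.
Upper-right is two-thirds across and one-third down within the crop:
x = 1860.88 + 2 × 2511.25/3 ≈ 3535; y = 0.00 + 1 × 2009.00/3 ≈ 670.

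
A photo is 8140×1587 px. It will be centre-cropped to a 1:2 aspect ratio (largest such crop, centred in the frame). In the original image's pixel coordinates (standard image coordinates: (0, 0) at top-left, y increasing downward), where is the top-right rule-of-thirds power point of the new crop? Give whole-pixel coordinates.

8140/1587 > 1/2, so the 1:2 crop keeps the full height 1587 and trims width to 1587 × 1/2 = 793.50 px.
Left offset = (8140 − 793.50)/2 = 3673.25 px; top offset = 0.
Top-right is two-thirds across and one-third down within the crop:
x = 3673.25 + 2 × 793.50/3 ≈ 4202; y = 0.00 + 1 × 1587.00/3 ≈ 529.

x = 4202 px, y = 529 px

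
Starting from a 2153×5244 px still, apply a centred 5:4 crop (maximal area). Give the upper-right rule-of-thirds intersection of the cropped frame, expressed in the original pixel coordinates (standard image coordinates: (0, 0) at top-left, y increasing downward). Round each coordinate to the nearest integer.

2153/5244 < 5/4, so the 5:4 crop keeps the full width 2153 and trims height to 2153 × 4/5 = 1722.40 px.
Top offset = (5244 − 1722.40)/2 = 1760.80 px; left offset = 0.
Upper-right is two-thirds across and one-third down within the crop:
x = 0.00 + 2 × 2153.00/3 ≈ 1435; y = 1760.80 + 1 × 1722.40/3 ≈ 2335.

(1435, 2335)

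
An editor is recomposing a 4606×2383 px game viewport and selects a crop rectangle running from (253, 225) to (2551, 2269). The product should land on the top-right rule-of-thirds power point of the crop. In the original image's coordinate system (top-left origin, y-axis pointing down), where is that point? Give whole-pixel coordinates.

Crop width = 2551 − 253 = 2298 px; one third is 766.00 px.
Crop height = 2269 − 225 = 2044 px; one third is 681.33 px.
The top-right point is two-thirds across and one-third down within the crop:
x = 253 + 2 × 766.00 ≈ 1785; y = 225 + 1 × 681.33 ≈ 906.

x = 1785 px, y = 906 px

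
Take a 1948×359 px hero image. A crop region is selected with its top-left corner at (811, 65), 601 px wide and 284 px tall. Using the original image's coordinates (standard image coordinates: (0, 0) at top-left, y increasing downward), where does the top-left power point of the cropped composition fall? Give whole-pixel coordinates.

One third of the crop width 601 is 200.33 px.
One third of the crop height 284 is 94.67 px.
The top-left point is one-third across and one-third down within the crop:
x = 811 + 1 × 200.33 ≈ 1011; y = 65 + 1 × 94.67 ≈ 160.

x = 1011 px, y = 160 px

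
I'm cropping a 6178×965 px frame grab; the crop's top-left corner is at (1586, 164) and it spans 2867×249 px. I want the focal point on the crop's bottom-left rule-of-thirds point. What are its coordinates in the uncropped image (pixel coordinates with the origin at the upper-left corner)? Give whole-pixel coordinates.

One third of the crop width 2867 is 955.67 px.
One third of the crop height 249 is 83.00 px.
The bottom-left point is one-third across and two-thirds down within the crop:
x = 1586 + 1 × 955.67 ≈ 2542; y = 164 + 2 × 83.00 ≈ 330.

x = 2542 px, y = 330 px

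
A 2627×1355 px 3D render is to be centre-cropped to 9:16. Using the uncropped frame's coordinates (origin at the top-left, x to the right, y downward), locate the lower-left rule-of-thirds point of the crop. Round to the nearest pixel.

(1186, 903)

2627/1355 > 9/16, so the 9:16 crop keeps the full height 1355 and trims width to 1355 × 9/16 = 762.19 px.
Left offset = (2627 − 762.19)/2 = 932.41 px; top offset = 0.
Lower-left is one-third across and two-thirds down within the crop:
x = 932.41 + 1 × 762.19/3 ≈ 1186; y = 0.00 + 2 × 1355.00/3 ≈ 903.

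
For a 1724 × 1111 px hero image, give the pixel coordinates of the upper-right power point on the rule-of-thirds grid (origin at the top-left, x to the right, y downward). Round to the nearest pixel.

x = 1149 px, y = 370 px

The upper-right point sits two-thirds of the way across and one-third of the way down.
x = 2 × 1724/3 ≈ 1149; y = 1 × 1111/3 ≈ 370.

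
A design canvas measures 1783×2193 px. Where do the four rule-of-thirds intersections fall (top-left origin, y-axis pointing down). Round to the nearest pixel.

(594, 731), (1189, 731), (594, 1462), (1189, 1462)

One third of 1783 is 594.33; one third of 2193 is 731.
Vertical third lines at x = 594 and x = 1189; horizontal third lines at y = 731 and y = 1462.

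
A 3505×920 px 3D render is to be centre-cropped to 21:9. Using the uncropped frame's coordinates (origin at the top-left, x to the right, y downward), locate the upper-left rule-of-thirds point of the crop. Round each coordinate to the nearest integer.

(1395, 307)

3505/920 > 21/9, so the 21:9 crop keeps the full height 920 and trims width to 920 × 21/9 = 2146.67 px.
Left offset = (3505 − 2146.67)/2 = 679.17 px; top offset = 0.
Upper-left is one-third across and one-third down within the crop:
x = 679.17 + 1 × 2146.67/3 ≈ 1395; y = 0.00 + 1 × 920.00/3 ≈ 307.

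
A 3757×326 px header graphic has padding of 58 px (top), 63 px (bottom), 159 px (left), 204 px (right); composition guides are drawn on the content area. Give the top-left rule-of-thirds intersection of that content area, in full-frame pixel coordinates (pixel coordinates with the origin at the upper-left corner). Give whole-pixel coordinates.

Content width = 3757 − 159 − 204 = 3394 px; content height = 326 − 58 − 63 = 205 px.
Top-left is one-third across and one-third down within the content area.
x = 159 + 1 × 3394/3 = 159 + 1131.33 ≈ 1290
y = 58 + 1 × 205/3 = 58 + 68.33 ≈ 126

x = 1290 px, y = 126 px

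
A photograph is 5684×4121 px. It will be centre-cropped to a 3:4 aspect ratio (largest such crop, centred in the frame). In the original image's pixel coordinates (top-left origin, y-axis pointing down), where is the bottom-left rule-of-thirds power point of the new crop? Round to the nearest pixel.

(2327, 2747)

5684/4121 > 3/4, so the 3:4 crop keeps the full height 4121 and trims width to 4121 × 3/4 = 3090.75 px.
Left offset = (5684 − 3090.75)/2 = 1296.62 px; top offset = 0.
Bottom-left is one-third across and two-thirds down within the crop:
x = 1296.62 + 1 × 3090.75/3 ≈ 2327; y = 0.00 + 2 × 4121.00/3 ≈ 2747.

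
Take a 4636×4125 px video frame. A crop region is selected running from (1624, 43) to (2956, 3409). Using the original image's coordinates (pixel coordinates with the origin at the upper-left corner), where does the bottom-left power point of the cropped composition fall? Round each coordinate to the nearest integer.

Crop width = 2956 − 1624 = 1332 px; one third is 444.00 px.
Crop height = 3409 − 43 = 3366 px; one third is 1122.00 px.
The bottom-left point is one-third across and two-thirds down within the crop:
x = 1624 + 1 × 444.00 ≈ 2068; y = 43 + 2 × 1122.00 ≈ 2287.

(2068, 2287)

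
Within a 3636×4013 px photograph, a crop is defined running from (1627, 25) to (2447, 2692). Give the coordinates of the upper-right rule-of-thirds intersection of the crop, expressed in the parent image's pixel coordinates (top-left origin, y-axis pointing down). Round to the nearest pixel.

Crop width = 2447 − 1627 = 820 px; one third is 273.33 px.
Crop height = 2692 − 25 = 2667 px; one third is 889.00 px.
The upper-right point is two-thirds across and one-third down within the crop:
x = 1627 + 2 × 273.33 ≈ 2174; y = 25 + 1 × 889.00 ≈ 914.

(2174, 914)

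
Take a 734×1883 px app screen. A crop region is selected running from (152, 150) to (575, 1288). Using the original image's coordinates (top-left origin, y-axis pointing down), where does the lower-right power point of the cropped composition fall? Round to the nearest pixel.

Crop width = 575 − 152 = 423 px; one third is 141.00 px.
Crop height = 1288 − 150 = 1138 px; one third is 379.33 px.
The lower-right point is two-thirds across and two-thirds down within the crop:
x = 152 + 2 × 141.00 ≈ 434; y = 150 + 2 × 379.33 ≈ 909.

x = 434 px, y = 909 px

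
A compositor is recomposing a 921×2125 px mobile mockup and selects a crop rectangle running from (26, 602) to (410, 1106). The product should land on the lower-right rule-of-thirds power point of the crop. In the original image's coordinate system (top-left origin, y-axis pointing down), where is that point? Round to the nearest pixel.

(282, 938)

Crop width = 410 − 26 = 384 px; one third is 128.00 px.
Crop height = 1106 − 602 = 504 px; one third is 168.00 px.
The lower-right point is two-thirds across and two-thirds down within the crop:
x = 26 + 2 × 128.00 ≈ 282; y = 602 + 2 × 168.00 ≈ 938.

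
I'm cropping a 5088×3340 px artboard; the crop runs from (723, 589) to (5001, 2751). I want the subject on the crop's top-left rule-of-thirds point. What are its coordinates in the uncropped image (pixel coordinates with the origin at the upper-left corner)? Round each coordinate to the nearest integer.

Crop width = 5001 − 723 = 4278 px; one third is 1426.00 px.
Crop height = 2751 − 589 = 2162 px; one third is 720.67 px.
The top-left point is one-third across and one-third down within the crop:
x = 723 + 1 × 1426.00 ≈ 2149; y = 589 + 1 × 720.67 ≈ 1310.

(2149, 1310)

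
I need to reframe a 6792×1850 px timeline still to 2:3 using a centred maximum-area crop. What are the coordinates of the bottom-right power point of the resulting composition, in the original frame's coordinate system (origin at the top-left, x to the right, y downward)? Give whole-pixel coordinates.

6792/1850 > 2/3, so the 2:3 crop keeps the full height 1850 and trims width to 1850 × 2/3 = 1233.33 px.
Left offset = (6792 − 1233.33)/2 = 2779.33 px; top offset = 0.
Bottom-right is two-thirds across and two-thirds down within the crop:
x = 2779.33 + 2 × 1233.33/3 ≈ 3602; y = 0.00 + 2 × 1850.00/3 ≈ 1233.

(3602, 1233)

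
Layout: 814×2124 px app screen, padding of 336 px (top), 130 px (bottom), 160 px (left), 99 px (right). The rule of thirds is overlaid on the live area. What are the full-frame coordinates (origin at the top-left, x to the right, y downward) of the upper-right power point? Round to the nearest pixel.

(530, 889)

Content width = 814 − 160 − 99 = 555 px; content height = 2124 − 336 − 130 = 1658 px.
Upper-right is two-thirds across and one-third down within the live area.
x = 160 + 2 × 555/3 = 160 + 370.00 ≈ 530
y = 336 + 1 × 1658/3 = 336 + 552.67 ≈ 889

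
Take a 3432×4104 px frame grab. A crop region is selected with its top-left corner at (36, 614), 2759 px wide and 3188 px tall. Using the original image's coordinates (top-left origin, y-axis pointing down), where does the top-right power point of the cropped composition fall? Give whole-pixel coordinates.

One third of the crop width 2759 is 919.67 px.
One third of the crop height 3188 is 1062.67 px.
The top-right point is two-thirds across and one-third down within the crop:
x = 36 + 2 × 919.67 ≈ 1875; y = 614 + 1 × 1062.67 ≈ 1677.

x = 1875 px, y = 1677 px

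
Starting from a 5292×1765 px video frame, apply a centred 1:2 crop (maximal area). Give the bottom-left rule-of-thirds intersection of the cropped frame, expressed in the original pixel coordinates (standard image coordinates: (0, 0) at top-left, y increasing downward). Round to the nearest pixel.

x = 2499 px, y = 1177 px

5292/1765 > 1/2, so the 1:2 crop keeps the full height 1765 and trims width to 1765 × 1/2 = 882.50 px.
Left offset = (5292 − 882.50)/2 = 2204.75 px; top offset = 0.
Bottom-left is one-third across and two-thirds down within the crop:
x = 2204.75 + 1 × 882.50/3 ≈ 2499; y = 0.00 + 2 × 1765.00/3 ≈ 1177.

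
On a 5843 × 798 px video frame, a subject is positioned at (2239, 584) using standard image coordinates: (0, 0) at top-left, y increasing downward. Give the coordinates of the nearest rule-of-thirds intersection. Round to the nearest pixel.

(1948, 532)

Third lines: x ∈ {1948, 3895}, y ∈ {266, 532}.
2239 is closer to x = 1948; 584 is closer to y = 532.
So the nearest intersection is the lower-left power point.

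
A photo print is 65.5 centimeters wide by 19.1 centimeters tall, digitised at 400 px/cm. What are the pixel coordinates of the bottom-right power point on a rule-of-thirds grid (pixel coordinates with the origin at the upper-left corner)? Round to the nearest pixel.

In pixels the canvas is 65.5 × 400 = 26200 wide and 19.1 × 400 = 7640 tall.
The bottom-right point is two-thirds across and two-thirds down:
x = 2 × 26200/3 ≈ 17467; y = 2 × 7640/3 ≈ 5093.

(17467, 5093)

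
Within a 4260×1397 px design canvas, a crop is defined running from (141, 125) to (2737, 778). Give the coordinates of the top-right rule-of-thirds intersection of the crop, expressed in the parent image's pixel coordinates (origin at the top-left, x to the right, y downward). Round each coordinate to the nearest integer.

(1872, 343)

Crop width = 2737 − 141 = 2596 px; one third is 865.33 px.
Crop height = 778 − 125 = 653 px; one third is 217.67 px.
The top-right point is two-thirds across and one-third down within the crop:
x = 141 + 2 × 865.33 ≈ 1872; y = 125 + 1 × 217.67 ≈ 343.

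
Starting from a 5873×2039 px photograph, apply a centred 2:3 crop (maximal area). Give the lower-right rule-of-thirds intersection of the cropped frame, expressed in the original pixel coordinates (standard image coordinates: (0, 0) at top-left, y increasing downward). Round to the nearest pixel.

5873/2039 > 2/3, so the 2:3 crop keeps the full height 2039 and trims width to 2039 × 2/3 = 1359.33 px.
Left offset = (5873 − 1359.33)/2 = 2256.83 px; top offset = 0.
Lower-right is two-thirds across and two-thirds down within the crop:
x = 2256.83 + 2 × 1359.33/3 ≈ 3163; y = 0.00 + 2 × 2039.00/3 ≈ 1359.

(3163, 1359)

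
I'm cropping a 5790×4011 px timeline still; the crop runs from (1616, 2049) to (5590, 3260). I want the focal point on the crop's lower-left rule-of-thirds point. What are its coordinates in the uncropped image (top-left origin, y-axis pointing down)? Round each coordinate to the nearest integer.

x = 2941 px, y = 2856 px

Crop width = 5590 − 1616 = 3974 px; one third is 1324.67 px.
Crop height = 3260 − 2049 = 1211 px; one third is 403.67 px.
The lower-left point is one-third across and two-thirds down within the crop:
x = 1616 + 1 × 1324.67 ≈ 2941; y = 2049 + 2 × 403.67 ≈ 2856.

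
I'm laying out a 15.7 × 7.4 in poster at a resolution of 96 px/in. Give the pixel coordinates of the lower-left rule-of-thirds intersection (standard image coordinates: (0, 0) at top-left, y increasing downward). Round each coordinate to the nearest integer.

In pixels the canvas is 15.7 × 96 = 1507.2 wide and 7.4 × 96 = 710.4 tall.
The lower-left point is one-third across and two-thirds down:
x = 1 × 1507.2/3 ≈ 502; y = 2 × 710.4/3 ≈ 474.

x = 502 px, y = 474 px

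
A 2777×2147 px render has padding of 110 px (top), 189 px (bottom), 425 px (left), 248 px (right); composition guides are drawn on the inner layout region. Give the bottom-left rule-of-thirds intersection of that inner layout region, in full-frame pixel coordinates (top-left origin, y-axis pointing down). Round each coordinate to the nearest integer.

Content width = 2777 − 425 − 248 = 2104 px; content height = 2147 − 110 − 189 = 1848 px.
Bottom-left is one-third across and two-thirds down within the inner layout region.
x = 425 + 1 × 2104/3 = 425 + 701.33 ≈ 1126
y = 110 + 2 × 1848/3 = 110 + 1232.00 ≈ 1342

x = 1126 px, y = 1342 px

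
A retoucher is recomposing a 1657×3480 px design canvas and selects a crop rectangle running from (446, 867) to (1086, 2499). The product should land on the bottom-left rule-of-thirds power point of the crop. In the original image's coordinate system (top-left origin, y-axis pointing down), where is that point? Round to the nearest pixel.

Crop width = 1086 − 446 = 640 px; one third is 213.33 px.
Crop height = 2499 − 867 = 1632 px; one third is 544.00 px.
The bottom-left point is one-third across and two-thirds down within the crop:
x = 446 + 1 × 213.33 ≈ 659; y = 867 + 2 × 544.00 ≈ 1955.

(659, 1955)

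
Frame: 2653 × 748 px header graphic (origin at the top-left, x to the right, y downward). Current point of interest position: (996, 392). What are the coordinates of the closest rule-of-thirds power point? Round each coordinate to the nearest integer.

Third lines: x ∈ {884, 1769}, y ∈ {249, 499}.
996 is closer to x = 884; 392 is closer to y = 499.
So the nearest intersection is the lower-left power point.

x = 884 px, y = 499 px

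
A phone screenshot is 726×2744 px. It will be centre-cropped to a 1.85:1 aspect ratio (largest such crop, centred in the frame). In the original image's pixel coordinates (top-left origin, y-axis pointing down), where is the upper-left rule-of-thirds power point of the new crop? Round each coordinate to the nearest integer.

x = 242 px, y = 1307 px

726/2744 < 1.85/1, so the 1.85:1 crop keeps the full width 726 and trims height to 726 × 1/1.85 = 392.43 px.
Top offset = (2744 − 392.43)/2 = 1175.78 px; left offset = 0.
Upper-left is one-third across and one-third down within the crop:
x = 0.00 + 1 × 726.00/3 ≈ 242; y = 1175.78 + 1 × 392.43/3 ≈ 1307.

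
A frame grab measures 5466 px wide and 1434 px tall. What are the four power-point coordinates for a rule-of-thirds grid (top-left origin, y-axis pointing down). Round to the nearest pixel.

(1822, 478), (3644, 478), (1822, 956), (3644, 956)

One third of 5466 is 1822; one third of 1434 is 478.
Vertical third lines at x = 1822 and x = 3644; horizontal third lines at y = 478 and y = 956.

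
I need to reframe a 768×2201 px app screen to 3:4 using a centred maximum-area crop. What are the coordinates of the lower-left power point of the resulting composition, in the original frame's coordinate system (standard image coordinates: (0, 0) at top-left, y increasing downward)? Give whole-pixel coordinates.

768/2201 < 3/4, so the 3:4 crop keeps the full width 768 and trims height to 768 × 4/3 = 1024.00 px.
Top offset = (2201 − 1024.00)/2 = 588.50 px; left offset = 0.
Lower-left is one-third across and two-thirds down within the crop:
x = 0.00 + 1 × 768.00/3 ≈ 256; y = 588.50 + 2 × 1024.00/3 ≈ 1271.

(256, 1271)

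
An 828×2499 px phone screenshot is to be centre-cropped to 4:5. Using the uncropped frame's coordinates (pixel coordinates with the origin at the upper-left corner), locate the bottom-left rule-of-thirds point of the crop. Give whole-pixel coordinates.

x = 276 px, y = 1422 px

828/2499 < 4/5, so the 4:5 crop keeps the full width 828 and trims height to 828 × 5/4 = 1035.00 px.
Top offset = (2499 − 1035.00)/2 = 732.00 px; left offset = 0.
Bottom-left is one-third across and two-thirds down within the crop:
x = 0.00 + 1 × 828.00/3 ≈ 276; y = 732.00 + 2 × 1035.00/3 ≈ 1422.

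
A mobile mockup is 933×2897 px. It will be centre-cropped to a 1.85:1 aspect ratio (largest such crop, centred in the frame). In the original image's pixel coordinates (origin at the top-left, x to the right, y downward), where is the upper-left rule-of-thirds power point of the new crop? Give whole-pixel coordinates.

933/2897 < 1.85/1, so the 1.85:1 crop keeps the full width 933 and trims height to 933 × 1/1.85 = 504.32 px.
Top offset = (2897 − 504.32)/2 = 1196.34 px; left offset = 0.
Upper-left is one-third across and one-third down within the crop:
x = 0.00 + 1 × 933.00/3 ≈ 311; y = 1196.34 + 1 × 504.32/3 ≈ 1364.

(311, 1364)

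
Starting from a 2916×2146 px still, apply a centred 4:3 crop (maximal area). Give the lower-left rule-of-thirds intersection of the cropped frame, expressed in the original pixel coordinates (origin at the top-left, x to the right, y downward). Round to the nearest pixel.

2916/2146 > 4/3, so the 4:3 crop keeps the full height 2146 and trims width to 2146 × 4/3 = 2861.33 px.
Left offset = (2916 − 2861.33)/2 = 27.33 px; top offset = 0.
Lower-left is one-third across and two-thirds down within the crop:
x = 27.33 + 1 × 2861.33/3 ≈ 981; y = 0.00 + 2 × 2146.00/3 ≈ 1431.

x = 981 px, y = 1431 px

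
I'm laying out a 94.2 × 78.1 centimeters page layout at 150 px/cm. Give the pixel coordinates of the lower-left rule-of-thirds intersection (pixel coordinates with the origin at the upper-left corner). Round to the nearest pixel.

(4710, 7810)

In pixels the canvas is 94.2 × 150 = 14130 wide and 78.1 × 150 = 11715 tall.
The lower-left point is one-third across and two-thirds down:
x = 1 × 14130/3 ≈ 4710; y = 2 × 11715/3 ≈ 7810.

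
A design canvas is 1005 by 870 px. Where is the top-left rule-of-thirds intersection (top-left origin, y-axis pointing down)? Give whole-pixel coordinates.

The top-left point sits one-third of the way across and one-third of the way down.
x = 1 × 1005/3 ≈ 335; y = 1 × 870/3 ≈ 290.

x = 335 px, y = 290 px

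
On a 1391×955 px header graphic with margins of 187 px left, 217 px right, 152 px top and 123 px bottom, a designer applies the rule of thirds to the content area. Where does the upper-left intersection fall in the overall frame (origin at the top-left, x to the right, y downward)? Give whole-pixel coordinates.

Content width = 1391 − 187 − 217 = 987 px; content height = 955 − 152 − 123 = 680 px.
Upper-left is one-third across and one-third down within the content area.
x = 187 + 1 × 987/3 = 187 + 329.00 ≈ 516
y = 152 + 1 × 680/3 = 152 + 226.67 ≈ 379

(516, 379)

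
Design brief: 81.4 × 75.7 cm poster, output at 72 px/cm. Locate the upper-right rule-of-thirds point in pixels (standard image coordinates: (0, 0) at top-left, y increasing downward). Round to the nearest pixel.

In pixels the canvas is 81.4 × 72 = 5860.8 wide and 75.7 × 72 = 5450.4 tall.
The upper-right point is two-thirds across and one-third down:
x = 2 × 5860.8/3 ≈ 3907; y = 1 × 5450.4/3 ≈ 1817.

x = 3907 px, y = 1817 px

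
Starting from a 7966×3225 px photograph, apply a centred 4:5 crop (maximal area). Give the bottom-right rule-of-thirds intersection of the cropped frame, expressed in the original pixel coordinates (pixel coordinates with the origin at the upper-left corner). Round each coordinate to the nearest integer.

x = 4413 px, y = 2150 px

7966/3225 > 4/5, so the 4:5 crop keeps the full height 3225 and trims width to 3225 × 4/5 = 2580.00 px.
Left offset = (7966 − 2580.00)/2 = 2693.00 px; top offset = 0.
Bottom-right is two-thirds across and two-thirds down within the crop:
x = 2693.00 + 2 × 2580.00/3 ≈ 4413; y = 0.00 + 2 × 3225.00/3 ≈ 2150.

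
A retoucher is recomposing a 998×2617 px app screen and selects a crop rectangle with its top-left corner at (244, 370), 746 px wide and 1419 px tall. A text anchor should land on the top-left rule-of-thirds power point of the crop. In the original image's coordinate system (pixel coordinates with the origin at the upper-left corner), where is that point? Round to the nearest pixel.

x = 493 px, y = 843 px

One third of the crop width 746 is 248.67 px.
One third of the crop height 1419 is 473.00 px.
The top-left point is one-third across and one-third down within the crop:
x = 244 + 1 × 248.67 ≈ 493; y = 370 + 1 × 473.00 ≈ 843.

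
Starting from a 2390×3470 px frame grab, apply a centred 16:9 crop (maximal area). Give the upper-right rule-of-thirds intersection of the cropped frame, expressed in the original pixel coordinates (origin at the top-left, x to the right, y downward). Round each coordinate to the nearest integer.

(1593, 1511)

2390/3470 < 16/9, so the 16:9 crop keeps the full width 2390 and trims height to 2390 × 9/16 = 1344.38 px.
Top offset = (3470 − 1344.38)/2 = 1062.81 px; left offset = 0.
Upper-right is two-thirds across and one-third down within the crop:
x = 0.00 + 2 × 2390.00/3 ≈ 1593; y = 1062.81 + 1 × 1344.38/3 ≈ 1511.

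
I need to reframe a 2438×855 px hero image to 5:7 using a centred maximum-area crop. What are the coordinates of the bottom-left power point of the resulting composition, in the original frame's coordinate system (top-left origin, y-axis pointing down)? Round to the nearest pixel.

x = 1117 px, y = 570 px

2438/855 > 5/7, so the 5:7 crop keeps the full height 855 and trims width to 855 × 5/7 = 610.71 px.
Left offset = (2438 − 610.71)/2 = 913.64 px; top offset = 0.
Bottom-left is one-third across and two-thirds down within the crop:
x = 913.64 + 1 × 610.71/3 ≈ 1117; y = 0.00 + 2 × 855.00/3 ≈ 570.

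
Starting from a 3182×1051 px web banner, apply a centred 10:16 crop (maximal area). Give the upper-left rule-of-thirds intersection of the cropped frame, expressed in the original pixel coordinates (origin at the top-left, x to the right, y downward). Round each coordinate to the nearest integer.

3182/1051 > 10/16, so the 10:16 crop keeps the full height 1051 and trims width to 1051 × 10/16 = 656.88 px.
Left offset = (3182 − 656.88)/2 = 1262.56 px; top offset = 0.
Upper-left is one-third across and one-third down within the crop:
x = 1262.56 + 1 × 656.88/3 ≈ 1482; y = 0.00 + 1 × 1051.00/3 ≈ 350.

x = 1482 px, y = 350 px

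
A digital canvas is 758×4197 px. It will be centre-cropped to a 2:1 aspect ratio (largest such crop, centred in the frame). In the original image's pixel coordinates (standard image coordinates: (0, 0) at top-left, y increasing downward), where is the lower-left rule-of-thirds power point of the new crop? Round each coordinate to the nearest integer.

x = 253 px, y = 2162 px

758/4197 < 2/1, so the 2:1 crop keeps the full width 758 and trims height to 758 × 1/2 = 379.00 px.
Top offset = (4197 − 379.00)/2 = 1909.00 px; left offset = 0.
Lower-left is one-third across and two-thirds down within the crop:
x = 0.00 + 1 × 758.00/3 ≈ 253; y = 1909.00 + 2 × 379.00/3 ≈ 2162.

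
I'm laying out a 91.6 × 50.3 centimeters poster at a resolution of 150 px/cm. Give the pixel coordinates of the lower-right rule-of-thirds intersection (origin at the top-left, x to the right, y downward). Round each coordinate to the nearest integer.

(9160, 5030)

In pixels the canvas is 91.6 × 150 = 13740 wide and 50.3 × 150 = 7545 tall.
The lower-right point is two-thirds across and two-thirds down:
x = 2 × 13740/3 ≈ 9160; y = 2 × 7545/3 ≈ 5030.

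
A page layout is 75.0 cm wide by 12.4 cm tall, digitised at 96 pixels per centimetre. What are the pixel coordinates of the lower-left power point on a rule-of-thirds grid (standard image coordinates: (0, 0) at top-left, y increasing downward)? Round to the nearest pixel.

In pixels the canvas is 75.0 × 96 = 7200 wide and 12.4 × 96 = 1190.4 tall.
The lower-left point is one-third across and two-thirds down:
x = 1 × 7200/3 ≈ 2400; y = 2 × 1190.4/3 ≈ 794.

(2400, 794)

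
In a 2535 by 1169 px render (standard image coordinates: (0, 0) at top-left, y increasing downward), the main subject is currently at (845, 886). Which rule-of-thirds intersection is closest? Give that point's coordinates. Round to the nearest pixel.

x = 845 px, y = 779 px

Third lines: x ∈ {845, 1690}, y ∈ {390, 779}.
845 is closer to x = 845; 886 is closer to y = 779.
So the nearest intersection is the lower-left power point.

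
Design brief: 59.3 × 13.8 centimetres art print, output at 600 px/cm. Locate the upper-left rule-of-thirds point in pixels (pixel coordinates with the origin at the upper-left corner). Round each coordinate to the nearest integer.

In pixels the canvas is 59.3 × 600 = 35580 wide and 13.8 × 600 = 8280 tall.
The upper-left point is one-third across and one-third down:
x = 1 × 35580/3 ≈ 11860; y = 1 × 8280/3 ≈ 2760.

x = 11860 px, y = 2760 px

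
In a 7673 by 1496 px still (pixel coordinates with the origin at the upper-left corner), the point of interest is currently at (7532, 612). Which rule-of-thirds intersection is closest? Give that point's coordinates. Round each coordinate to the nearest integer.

Third lines: x ∈ {2558, 5115}, y ∈ {499, 997}.
7532 is closer to x = 5115; 612 is closer to y = 499.
So the nearest intersection is the upper-right power point.

x = 5115 px, y = 499 px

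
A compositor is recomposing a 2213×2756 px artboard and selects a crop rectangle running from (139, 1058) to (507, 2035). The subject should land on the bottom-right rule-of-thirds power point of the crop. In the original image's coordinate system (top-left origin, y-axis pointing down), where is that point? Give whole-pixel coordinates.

Crop width = 507 − 139 = 368 px; one third is 122.67 px.
Crop height = 2035 − 1058 = 977 px; one third is 325.67 px.
The bottom-right point is two-thirds across and two-thirds down within the crop:
x = 139 + 2 × 122.67 ≈ 384; y = 1058 + 2 × 325.67 ≈ 1709.

(384, 1709)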